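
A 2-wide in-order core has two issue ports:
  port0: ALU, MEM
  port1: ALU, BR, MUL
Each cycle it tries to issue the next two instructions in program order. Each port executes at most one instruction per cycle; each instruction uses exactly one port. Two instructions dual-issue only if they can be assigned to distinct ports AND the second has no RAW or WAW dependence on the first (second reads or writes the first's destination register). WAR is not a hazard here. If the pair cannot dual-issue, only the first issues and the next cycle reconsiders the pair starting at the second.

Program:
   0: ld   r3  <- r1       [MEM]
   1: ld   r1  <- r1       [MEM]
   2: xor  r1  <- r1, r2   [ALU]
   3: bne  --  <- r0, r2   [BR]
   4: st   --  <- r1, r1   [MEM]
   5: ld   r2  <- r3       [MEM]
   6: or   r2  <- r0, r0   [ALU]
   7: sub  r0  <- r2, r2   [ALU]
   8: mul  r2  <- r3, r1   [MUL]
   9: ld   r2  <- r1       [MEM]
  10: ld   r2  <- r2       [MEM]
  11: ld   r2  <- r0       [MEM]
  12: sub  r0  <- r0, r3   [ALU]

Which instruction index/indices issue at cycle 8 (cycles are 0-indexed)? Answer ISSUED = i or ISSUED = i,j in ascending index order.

c0: i0 ld  no-port MEM/MEM
c1: i1 ld  RAW+WAW r1
c2: i2+i3 xor/bne  dual
c3: i4 st  no-port MEM/MEM
c4: i5 ld  WAW r2
c5: i6 or  RAW r2
c6: i7+i8 sub/mul  dual
c7: i9 ld  no-port MEM/MEM
c8: i10 ld  no-port MEM/MEM
c9: i11+i12 ld/sub  dual

ISSUED = 10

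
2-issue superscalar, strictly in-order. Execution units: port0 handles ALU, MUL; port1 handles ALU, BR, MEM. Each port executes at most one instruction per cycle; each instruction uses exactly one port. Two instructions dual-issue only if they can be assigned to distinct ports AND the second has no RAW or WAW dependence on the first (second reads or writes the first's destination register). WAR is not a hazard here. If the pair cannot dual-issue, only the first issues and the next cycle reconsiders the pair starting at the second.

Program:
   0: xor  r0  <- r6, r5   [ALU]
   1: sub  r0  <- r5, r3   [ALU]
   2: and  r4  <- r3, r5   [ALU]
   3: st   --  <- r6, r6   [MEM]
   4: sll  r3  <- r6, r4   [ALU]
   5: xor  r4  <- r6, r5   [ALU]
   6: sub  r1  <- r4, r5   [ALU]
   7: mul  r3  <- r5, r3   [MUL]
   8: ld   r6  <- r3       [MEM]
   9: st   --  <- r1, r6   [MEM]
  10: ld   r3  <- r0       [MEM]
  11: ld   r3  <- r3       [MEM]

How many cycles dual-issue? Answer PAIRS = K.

c0: i0 xor.ALU  WAW r0
c1: i1&i2 sub.ALU and.ALU  dual
c2: i3&i4 st.MEM sll.ALU  dual
c3: i5 xor.ALU  RAW r4
c4: i6&i7 sub.ALU mul.MUL  dual
c5: i8 ld.MEM  no-port MEM/MEM
c6: i9 st.MEM  no-port MEM/MEM
c7: i10 ld.MEM  no-port MEM/MEM
c8: i11 ld.MEM  tail

PAIRS = 3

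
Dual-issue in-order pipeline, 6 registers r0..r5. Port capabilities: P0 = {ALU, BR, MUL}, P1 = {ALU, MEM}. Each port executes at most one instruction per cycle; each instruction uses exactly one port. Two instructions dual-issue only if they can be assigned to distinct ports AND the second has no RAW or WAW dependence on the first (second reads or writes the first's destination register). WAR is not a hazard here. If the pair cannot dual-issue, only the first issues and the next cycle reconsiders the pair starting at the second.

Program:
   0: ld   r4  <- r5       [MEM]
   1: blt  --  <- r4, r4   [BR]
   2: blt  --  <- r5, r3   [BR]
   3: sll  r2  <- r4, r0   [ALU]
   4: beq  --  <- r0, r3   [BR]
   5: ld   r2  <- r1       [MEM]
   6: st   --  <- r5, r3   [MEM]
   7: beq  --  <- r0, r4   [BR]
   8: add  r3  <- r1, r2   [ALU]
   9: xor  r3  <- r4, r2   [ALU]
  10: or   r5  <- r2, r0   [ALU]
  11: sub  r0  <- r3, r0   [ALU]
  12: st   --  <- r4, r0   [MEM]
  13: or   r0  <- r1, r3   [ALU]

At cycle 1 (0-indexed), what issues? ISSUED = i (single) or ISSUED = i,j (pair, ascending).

t=0 i0:ld.MEM ; RAW r4
t=1 i1:blt.BR ; no-port BR/BR
t=2 i2/i3:blt.BR;sll.ALU ; pair
t=3 i4/i5:beq.BR;ld.MEM ; pair
t=4 i6/i7:st.MEM;beq.BR ; pair
t=5 i8:add.ALU ; WAW r3
t=6 i9/i10:xor.ALU;or.ALU ; pair
t=7 i11:sub.ALU ; RAW r0
t=8 i12/i13:st.MEM;or.ALU ; pair

ISSUED = 1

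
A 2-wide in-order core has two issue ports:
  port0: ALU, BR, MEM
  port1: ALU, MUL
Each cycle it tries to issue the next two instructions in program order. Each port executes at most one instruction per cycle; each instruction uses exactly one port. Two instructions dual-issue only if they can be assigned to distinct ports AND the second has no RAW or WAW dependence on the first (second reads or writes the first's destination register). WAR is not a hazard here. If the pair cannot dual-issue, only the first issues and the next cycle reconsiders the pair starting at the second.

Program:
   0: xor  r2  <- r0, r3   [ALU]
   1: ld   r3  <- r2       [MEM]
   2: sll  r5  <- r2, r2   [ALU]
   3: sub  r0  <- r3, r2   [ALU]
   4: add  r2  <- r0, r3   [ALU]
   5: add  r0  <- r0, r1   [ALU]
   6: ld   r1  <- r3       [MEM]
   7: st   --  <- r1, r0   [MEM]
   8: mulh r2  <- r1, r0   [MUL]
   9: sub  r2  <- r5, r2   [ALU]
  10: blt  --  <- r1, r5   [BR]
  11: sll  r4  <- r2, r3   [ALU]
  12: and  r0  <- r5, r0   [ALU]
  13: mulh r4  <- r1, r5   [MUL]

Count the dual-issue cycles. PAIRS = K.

t=0 i0:xor.ALU ; RAW r2
t=1 i1&i2:ld.MEM/sll.ALU ; 2-wide
t=2 i3:sub.ALU ; RAW r0
t=3 i4&i5:add.ALU/add.ALU ; 2-wide
t=4 i6:ld.MEM ; no-port MEM/MEM
t=5 i7&i8:st.MEM/mulh.MUL ; 2-wide
t=6 i9&i10:sub.ALU/blt.BR ; 2-wide
t=7 i11&i12:sll.ALU/and.ALU ; 2-wide
t=8 i13:mulh.MUL ; tail

PAIRS = 5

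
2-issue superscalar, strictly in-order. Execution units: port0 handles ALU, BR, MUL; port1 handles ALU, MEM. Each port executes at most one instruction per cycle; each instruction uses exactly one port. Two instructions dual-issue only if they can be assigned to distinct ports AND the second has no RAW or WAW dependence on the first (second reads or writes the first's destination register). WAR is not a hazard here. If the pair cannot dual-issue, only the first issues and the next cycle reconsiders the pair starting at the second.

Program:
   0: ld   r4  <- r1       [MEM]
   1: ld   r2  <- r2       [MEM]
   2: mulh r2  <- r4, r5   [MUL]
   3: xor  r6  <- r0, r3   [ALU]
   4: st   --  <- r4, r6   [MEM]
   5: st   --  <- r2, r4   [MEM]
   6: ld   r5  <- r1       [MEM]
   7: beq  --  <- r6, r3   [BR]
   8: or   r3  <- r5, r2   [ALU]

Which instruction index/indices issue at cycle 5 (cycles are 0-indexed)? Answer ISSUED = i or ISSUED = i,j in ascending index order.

c0: i0 ld.MEM  no-port MEM/MEM
c1: i1 ld.MEM  WAW r2
c2: i2,i3 mulh.MUL/xor.ALU  pair
c3: i4 st.MEM  no-port MEM/MEM
c4: i5 st.MEM  no-port MEM/MEM
c5: i6,i7 ld.MEM/beq.BR  pair
c6: i8 or.ALU  tail

ISSUED = 6,7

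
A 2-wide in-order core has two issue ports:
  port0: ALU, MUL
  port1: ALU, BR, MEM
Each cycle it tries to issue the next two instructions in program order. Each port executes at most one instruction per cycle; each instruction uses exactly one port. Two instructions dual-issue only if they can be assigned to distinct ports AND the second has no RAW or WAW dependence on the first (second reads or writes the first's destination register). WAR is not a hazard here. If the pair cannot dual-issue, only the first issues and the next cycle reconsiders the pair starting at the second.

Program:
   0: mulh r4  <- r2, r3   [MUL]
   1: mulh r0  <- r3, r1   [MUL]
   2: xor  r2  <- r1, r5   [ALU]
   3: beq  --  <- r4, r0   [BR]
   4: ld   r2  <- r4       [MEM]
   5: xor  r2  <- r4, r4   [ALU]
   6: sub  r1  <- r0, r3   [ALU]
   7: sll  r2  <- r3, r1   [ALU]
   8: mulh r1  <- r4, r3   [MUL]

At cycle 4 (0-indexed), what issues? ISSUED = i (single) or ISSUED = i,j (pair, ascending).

[0] i0  mulh  -- no-port MUL/MUL
[1] i1+i2  mulh xor  -- 2-wide
[2] i3  beq  -- no-port BR/MEM
[3] i4  ld  -- WAW r2
[4] i5+i6  xor sub  -- 2-wide
[5] i7+i8  sll mulh  -- 2-wide

ISSUED = 5,6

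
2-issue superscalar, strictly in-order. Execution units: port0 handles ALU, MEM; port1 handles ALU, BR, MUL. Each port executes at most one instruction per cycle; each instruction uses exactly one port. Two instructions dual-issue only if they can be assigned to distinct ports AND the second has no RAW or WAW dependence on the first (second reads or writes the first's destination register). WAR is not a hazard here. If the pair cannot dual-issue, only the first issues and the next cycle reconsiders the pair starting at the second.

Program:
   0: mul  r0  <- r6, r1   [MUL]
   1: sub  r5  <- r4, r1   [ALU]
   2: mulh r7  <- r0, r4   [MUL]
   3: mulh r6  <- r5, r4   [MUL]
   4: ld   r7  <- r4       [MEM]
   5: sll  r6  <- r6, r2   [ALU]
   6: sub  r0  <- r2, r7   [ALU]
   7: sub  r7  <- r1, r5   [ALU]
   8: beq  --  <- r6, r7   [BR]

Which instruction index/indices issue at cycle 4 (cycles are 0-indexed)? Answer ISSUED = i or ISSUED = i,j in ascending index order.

ISSUED = 7

c0: i0&i1 mul.MUL/sub.ALU  2-wide
c1: i2 mulh.MUL  no-port MUL/MUL
c2: i3&i4 mulh.MUL/ld.MEM  2-wide
c3: i5&i6 sll.ALU/sub.ALU  2-wide
c4: i7 sub.ALU  RAW r7
c5: i8 beq.BR  tail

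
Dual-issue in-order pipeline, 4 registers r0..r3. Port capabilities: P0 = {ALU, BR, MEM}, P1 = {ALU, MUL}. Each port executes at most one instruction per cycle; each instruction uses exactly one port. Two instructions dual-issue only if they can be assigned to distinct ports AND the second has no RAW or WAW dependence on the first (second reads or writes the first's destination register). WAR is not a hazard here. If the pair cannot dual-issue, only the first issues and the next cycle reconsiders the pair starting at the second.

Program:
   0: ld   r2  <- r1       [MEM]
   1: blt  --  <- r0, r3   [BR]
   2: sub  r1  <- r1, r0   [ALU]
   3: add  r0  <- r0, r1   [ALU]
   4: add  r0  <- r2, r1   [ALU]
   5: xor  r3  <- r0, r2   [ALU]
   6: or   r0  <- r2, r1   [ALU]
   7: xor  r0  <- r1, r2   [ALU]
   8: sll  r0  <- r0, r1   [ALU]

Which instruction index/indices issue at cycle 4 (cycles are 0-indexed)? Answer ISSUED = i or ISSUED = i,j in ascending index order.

ISSUED = 5,6

  cy0 -> i0 (ld.MEM) no-port MEM/BR
  cy1 -> i1&i2 (blt.BR;sub.ALU) dual
  cy2 -> i3 (add.ALU) WAW r0
  cy3 -> i4 (add.ALU) RAW r0
  cy4 -> i5&i6 (xor.ALU;or.ALU) dual
  cy5 -> i7 (xor.ALU) RAW+WAW r0
  cy6 -> i8 (sll.ALU) tail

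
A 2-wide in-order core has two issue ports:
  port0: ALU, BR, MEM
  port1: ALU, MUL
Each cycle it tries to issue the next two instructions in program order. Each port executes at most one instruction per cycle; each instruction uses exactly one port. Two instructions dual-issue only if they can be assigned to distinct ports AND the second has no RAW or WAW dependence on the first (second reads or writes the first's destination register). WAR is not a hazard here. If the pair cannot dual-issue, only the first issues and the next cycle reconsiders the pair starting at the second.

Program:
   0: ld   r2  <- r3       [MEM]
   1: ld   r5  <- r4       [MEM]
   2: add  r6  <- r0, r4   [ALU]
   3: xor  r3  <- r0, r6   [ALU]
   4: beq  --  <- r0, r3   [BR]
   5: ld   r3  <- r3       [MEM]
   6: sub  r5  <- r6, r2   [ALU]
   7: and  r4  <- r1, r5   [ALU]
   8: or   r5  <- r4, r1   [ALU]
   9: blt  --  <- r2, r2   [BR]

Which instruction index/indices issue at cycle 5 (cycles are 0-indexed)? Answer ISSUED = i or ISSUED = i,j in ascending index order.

[0] i0  ld  -- no-port MEM/MEM
[1] i1&i2  ld add  -- 2-wide
[2] i3  xor  -- RAW r3
[3] i4  beq  -- no-port BR/MEM
[4] i5&i6  ld sub  -- 2-wide
[5] i7  and  -- RAW r4
[6] i8&i9  or blt  -- 2-wide

ISSUED = 7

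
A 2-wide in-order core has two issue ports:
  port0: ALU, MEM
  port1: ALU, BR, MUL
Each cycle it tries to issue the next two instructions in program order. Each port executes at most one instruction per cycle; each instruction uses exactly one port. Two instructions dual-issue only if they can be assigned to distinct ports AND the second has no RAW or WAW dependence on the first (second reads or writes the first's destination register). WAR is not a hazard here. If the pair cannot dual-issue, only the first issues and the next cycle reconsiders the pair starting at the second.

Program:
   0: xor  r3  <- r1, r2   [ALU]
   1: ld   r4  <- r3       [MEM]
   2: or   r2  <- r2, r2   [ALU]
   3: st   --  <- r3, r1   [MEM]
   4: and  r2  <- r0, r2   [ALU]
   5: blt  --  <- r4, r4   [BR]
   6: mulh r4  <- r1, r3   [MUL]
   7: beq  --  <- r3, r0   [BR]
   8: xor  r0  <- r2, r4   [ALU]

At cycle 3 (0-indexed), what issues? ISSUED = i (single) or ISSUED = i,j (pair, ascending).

ISSUED = 5

[0] i0  xor  -- RAW r3
[1] i1+i2  ld/or  -- pair
[2] i3+i4  st/and  -- pair
[3] i5  blt  -- no-port BR/MUL
[4] i6  mulh  -- no-port MUL/BR
[5] i7+i8  beq/xor  -- pair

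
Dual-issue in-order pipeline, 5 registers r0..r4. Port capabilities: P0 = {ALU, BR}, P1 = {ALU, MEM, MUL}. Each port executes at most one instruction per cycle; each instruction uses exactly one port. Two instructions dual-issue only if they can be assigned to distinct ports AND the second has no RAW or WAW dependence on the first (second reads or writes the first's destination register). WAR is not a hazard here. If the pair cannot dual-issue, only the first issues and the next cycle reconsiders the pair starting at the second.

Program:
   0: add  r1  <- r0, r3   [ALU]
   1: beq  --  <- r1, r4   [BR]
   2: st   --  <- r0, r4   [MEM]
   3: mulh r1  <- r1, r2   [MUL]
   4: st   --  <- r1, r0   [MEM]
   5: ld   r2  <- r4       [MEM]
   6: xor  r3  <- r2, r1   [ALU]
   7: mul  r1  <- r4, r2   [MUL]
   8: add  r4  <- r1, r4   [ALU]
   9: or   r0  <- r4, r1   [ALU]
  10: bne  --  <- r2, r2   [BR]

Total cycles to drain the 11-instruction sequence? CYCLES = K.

0. add.ALU @i0  | RAW r1
1. beq.BR st.MEM @i1/i2  | dual
2. mulh.MUL @i3  | no-port MUL/MEM
3. st.MEM @i4  | no-port MEM/MEM
4. ld.MEM @i5  | RAW r2
5. xor.ALU mul.MUL @i6/i7  | dual
6. add.ALU @i8  | RAW r4
7. or.ALU bne.BR @i9/i10  | dual

CYCLES = 8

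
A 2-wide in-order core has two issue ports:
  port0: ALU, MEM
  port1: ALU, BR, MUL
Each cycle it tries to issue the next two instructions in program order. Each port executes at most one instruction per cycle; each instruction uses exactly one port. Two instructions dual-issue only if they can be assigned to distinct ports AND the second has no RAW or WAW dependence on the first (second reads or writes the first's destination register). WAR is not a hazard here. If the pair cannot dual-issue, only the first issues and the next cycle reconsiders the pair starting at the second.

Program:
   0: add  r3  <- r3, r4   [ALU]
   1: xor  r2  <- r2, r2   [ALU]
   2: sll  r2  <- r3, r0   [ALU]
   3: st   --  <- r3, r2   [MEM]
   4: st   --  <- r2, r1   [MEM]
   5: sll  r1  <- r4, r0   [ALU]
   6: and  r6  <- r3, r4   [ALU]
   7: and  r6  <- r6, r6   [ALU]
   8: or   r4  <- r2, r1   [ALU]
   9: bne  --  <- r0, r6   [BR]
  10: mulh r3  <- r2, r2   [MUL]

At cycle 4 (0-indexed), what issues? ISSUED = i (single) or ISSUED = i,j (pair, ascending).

ISSUED = 6

#0 head=0: add+xor i0,i1 pair
#1 head=2: sll i2 RAW r2
#2 head=3: st i3 no-port MEM/MEM
#3 head=4: st+sll i4,i5 pair
#4 head=6: and i6 RAW+WAW r6
#5 head=7: and+or i7,i8 pair
#6 head=9: bne i9 no-port BR/MUL
#7 head=10: mulh i10 tail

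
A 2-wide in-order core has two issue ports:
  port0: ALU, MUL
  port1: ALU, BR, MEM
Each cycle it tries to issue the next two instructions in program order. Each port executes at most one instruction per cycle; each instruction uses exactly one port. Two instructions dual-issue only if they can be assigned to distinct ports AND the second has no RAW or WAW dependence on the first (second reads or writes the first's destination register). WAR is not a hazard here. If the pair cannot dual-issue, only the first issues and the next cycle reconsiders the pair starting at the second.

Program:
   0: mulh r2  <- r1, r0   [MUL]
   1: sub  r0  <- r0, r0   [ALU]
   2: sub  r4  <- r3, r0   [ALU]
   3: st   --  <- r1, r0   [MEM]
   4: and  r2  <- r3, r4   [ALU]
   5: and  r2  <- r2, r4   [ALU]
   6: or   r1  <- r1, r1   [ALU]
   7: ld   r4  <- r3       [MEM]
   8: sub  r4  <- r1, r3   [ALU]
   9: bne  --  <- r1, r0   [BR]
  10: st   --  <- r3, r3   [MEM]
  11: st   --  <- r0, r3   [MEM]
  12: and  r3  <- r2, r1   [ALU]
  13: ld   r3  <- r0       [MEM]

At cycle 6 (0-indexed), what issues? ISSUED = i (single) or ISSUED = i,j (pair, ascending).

t=0 i0/i1:mulh+sub ; dual
t=1 i2/i3:sub+st ; dual
t=2 i4:and ; RAW+WAW r2
t=3 i5/i6:and+or ; dual
t=4 i7:ld ; WAW r4
t=5 i8/i9:sub+bne ; dual
t=6 i10:st ; no-port MEM/MEM
t=7 i11/i12:st+and ; dual
t=8 i13:ld ; tail

ISSUED = 10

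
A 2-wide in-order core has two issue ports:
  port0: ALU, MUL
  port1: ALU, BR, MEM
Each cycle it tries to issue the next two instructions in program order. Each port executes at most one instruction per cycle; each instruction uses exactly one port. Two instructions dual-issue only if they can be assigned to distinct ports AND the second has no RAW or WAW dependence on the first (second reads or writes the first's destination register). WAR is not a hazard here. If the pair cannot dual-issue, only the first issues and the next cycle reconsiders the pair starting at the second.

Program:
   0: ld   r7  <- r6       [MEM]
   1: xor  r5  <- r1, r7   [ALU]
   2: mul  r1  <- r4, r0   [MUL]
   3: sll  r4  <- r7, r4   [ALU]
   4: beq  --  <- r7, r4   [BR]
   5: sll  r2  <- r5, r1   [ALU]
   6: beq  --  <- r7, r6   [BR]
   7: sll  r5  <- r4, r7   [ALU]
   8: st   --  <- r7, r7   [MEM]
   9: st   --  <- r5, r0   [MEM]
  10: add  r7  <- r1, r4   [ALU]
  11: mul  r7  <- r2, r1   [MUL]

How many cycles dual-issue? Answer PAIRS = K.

[0] i0  ld.MEM  -- RAW r7
[1] i1/i2  xor.ALU+mul.MUL  -- pair
[2] i3  sll.ALU  -- RAW r4
[3] i4/i5  beq.BR+sll.ALU  -- pair
[4] i6/i7  beq.BR+sll.ALU  -- pair
[5] i8  st.MEM  -- no-port MEM/MEM
[6] i9/i10  st.MEM+add.ALU  -- pair
[7] i11  mul.MUL  -- tail

PAIRS = 4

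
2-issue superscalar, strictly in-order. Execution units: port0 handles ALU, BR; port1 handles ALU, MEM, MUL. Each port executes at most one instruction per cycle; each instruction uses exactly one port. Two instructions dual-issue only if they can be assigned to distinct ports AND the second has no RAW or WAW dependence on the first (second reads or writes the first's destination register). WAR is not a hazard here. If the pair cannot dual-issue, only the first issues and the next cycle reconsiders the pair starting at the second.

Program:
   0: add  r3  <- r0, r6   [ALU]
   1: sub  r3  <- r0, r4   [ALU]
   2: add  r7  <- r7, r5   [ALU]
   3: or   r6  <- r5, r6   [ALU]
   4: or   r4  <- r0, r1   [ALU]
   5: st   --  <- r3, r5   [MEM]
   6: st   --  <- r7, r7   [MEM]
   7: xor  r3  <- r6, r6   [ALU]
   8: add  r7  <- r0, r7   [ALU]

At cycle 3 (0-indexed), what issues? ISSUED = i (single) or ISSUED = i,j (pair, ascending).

0. add @i0  | WAW r3
1. sub+add @i1&i2  | dual
2. or+or @i3&i4  | dual
3. st @i5  | no-port MEM/MEM
4. st+xor @i6&i7  | dual
5. add @i8  | tail

ISSUED = 5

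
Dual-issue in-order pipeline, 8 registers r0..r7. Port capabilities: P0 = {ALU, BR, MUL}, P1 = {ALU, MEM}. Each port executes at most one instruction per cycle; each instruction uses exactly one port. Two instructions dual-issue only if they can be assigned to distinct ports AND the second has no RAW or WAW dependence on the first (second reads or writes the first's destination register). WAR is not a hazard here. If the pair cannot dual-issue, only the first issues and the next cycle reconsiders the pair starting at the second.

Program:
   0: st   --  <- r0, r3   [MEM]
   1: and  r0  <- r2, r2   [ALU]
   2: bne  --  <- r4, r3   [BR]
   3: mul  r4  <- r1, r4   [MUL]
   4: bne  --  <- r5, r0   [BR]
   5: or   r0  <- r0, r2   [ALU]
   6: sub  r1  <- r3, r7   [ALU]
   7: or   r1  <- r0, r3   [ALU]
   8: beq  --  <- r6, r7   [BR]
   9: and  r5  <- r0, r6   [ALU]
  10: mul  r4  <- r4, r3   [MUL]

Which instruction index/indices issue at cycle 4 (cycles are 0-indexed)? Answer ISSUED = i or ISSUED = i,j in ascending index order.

  cy0 -> i0&i1 (st/and) 2-wide
  cy1 -> i2 (bne) no-port BR/MUL
  cy2 -> i3 (mul) no-port MUL/BR
  cy3 -> i4&i5 (bne/or) 2-wide
  cy4 -> i6 (sub) WAW r1
  cy5 -> i7&i8 (or/beq) 2-wide
  cy6 -> i9&i10 (and/mul) 2-wide

ISSUED = 6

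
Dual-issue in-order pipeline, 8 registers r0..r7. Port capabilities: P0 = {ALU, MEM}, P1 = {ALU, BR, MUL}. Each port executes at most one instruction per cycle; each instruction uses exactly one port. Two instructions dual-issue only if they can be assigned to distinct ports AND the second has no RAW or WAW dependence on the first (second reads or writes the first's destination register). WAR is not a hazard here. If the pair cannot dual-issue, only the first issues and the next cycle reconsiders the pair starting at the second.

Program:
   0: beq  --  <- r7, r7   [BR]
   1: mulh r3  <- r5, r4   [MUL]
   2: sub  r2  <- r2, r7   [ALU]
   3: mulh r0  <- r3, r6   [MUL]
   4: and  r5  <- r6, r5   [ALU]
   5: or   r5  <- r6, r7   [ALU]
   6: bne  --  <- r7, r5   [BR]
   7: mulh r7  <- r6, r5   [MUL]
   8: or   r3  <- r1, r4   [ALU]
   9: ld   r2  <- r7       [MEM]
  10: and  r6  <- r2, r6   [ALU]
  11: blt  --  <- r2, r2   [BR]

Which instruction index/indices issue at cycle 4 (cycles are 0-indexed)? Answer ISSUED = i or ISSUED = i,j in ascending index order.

ISSUED = 6

#0 head=0: beq i0 no-port BR/MUL
#1 head=1: mulh sub i1,i2 dual
#2 head=3: mulh and i3,i4 dual
#3 head=5: or i5 RAW r5
#4 head=6: bne i6 no-port BR/MUL
#5 head=7: mulh or i7,i8 dual
#6 head=9: ld i9 RAW r2
#7 head=10: and blt i10,i11 dual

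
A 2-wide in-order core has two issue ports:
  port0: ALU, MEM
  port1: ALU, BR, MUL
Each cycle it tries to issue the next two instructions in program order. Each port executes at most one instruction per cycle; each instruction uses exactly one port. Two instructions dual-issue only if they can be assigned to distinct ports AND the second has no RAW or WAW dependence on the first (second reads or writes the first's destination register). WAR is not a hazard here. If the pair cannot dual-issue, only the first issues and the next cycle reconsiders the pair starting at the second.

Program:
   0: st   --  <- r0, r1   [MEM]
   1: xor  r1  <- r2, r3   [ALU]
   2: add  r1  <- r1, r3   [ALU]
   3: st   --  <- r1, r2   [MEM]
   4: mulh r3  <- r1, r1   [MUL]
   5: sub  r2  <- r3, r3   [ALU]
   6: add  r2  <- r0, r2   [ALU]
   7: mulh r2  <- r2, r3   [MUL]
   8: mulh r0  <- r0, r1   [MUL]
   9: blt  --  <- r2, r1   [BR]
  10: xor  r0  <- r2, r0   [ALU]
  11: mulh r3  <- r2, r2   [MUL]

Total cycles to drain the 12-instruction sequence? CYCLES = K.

t=0 i0,i1:st;xor ; 2-wide
t=1 i2:add ; RAW r1
t=2 i3,i4:st;mulh ; 2-wide
t=3 i5:sub ; RAW+WAW r2
t=4 i6:add ; RAW+WAW r2
t=5 i7:mulh ; no-port MUL/MUL
t=6 i8:mulh ; no-port MUL/BR
t=7 i9,i10:blt;xor ; 2-wide
t=8 i11:mulh ; tail

CYCLES = 9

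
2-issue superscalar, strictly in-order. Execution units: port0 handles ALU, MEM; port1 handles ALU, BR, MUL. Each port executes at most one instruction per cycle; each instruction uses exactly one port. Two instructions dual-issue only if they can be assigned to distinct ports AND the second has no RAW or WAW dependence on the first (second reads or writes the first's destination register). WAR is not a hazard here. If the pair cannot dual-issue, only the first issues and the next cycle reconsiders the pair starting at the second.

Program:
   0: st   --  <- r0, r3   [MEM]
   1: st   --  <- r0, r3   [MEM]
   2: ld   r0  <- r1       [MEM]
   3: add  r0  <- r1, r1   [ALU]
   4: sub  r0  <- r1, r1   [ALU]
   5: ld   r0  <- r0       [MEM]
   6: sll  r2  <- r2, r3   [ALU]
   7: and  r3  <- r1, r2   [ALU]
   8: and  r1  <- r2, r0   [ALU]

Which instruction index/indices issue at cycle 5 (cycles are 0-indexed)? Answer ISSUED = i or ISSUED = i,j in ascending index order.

c0: i0 st.MEM  no-port MEM/MEM
c1: i1 st.MEM  no-port MEM/MEM
c2: i2 ld.MEM  WAW r0
c3: i3 add.ALU  WAW r0
c4: i4 sub.ALU  RAW+WAW r0
c5: i5/i6 ld.MEM+sll.ALU  dual
c6: i7/i8 and.ALU+and.ALU  dual

ISSUED = 5,6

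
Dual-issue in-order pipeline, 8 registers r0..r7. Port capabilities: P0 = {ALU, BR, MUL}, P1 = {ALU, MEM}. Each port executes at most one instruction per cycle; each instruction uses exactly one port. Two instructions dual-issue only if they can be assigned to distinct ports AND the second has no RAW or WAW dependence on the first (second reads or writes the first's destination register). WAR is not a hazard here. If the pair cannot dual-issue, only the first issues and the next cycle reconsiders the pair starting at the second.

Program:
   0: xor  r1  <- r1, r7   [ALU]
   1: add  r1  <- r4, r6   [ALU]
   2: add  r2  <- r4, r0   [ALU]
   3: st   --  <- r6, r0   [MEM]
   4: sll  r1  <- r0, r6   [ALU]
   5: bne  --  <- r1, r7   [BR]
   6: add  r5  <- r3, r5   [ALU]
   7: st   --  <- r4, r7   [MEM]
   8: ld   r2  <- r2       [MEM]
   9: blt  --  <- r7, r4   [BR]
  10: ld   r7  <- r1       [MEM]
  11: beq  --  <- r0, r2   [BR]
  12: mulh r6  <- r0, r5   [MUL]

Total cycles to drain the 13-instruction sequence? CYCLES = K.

t=0 i0:xor ; WAW r1
t=1 i1,i2:add add ; 2-wide
t=2 i3,i4:st sll ; 2-wide
t=3 i5,i6:bne add ; 2-wide
t=4 i7:st ; no-port MEM/MEM
t=5 i8,i9:ld blt ; 2-wide
t=6 i10,i11:ld beq ; 2-wide
t=7 i12:mulh ; tail

CYCLES = 8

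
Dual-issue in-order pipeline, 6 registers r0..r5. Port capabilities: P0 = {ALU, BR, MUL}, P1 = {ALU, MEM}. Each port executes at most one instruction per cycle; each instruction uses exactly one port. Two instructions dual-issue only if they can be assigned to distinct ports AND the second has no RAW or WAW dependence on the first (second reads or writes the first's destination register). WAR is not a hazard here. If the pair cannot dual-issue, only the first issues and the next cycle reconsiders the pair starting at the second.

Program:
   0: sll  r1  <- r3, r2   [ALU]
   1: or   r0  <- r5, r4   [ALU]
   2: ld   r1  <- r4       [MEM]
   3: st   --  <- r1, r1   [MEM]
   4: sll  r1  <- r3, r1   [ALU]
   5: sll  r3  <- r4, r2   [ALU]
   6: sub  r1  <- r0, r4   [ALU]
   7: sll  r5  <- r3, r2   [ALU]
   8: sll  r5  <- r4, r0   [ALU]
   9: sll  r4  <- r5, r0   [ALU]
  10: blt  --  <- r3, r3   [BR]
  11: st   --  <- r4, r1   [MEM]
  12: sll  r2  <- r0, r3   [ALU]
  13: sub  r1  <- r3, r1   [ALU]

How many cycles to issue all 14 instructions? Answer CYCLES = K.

[0] i0/i1  sll/or  -- pair
[1] i2  ld  -- no-port MEM/MEM
[2] i3/i4  st/sll  -- pair
[3] i5/i6  sll/sub  -- pair
[4] i7  sll  -- WAW r5
[5] i8  sll  -- RAW r5
[6] i9/i10  sll/blt  -- pair
[7] i11/i12  st/sll  -- pair
[8] i13  sub  -- tail

CYCLES = 9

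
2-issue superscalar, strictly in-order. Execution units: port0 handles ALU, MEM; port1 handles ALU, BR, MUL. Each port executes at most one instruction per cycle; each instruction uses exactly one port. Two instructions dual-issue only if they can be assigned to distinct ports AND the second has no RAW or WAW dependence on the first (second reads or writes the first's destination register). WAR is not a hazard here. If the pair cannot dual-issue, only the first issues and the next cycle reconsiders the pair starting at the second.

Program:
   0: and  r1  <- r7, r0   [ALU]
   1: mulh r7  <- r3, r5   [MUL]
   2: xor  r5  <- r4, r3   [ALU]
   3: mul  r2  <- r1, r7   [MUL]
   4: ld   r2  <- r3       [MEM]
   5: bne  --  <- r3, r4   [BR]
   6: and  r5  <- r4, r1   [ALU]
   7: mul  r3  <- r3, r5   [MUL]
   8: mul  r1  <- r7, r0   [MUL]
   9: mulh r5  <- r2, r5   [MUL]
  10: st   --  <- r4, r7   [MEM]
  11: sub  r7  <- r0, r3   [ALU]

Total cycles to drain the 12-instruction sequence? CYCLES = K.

c0: i0&i1 and mulh  dual
c1: i2&i3 xor mul  dual
c2: i4&i5 ld bne  dual
c3: i6 and  RAW r5
c4: i7 mul  no-port MUL/MUL
c5: i8 mul  no-port MUL/MUL
c6: i9&i10 mulh st  dual
c7: i11 sub  tail

CYCLES = 8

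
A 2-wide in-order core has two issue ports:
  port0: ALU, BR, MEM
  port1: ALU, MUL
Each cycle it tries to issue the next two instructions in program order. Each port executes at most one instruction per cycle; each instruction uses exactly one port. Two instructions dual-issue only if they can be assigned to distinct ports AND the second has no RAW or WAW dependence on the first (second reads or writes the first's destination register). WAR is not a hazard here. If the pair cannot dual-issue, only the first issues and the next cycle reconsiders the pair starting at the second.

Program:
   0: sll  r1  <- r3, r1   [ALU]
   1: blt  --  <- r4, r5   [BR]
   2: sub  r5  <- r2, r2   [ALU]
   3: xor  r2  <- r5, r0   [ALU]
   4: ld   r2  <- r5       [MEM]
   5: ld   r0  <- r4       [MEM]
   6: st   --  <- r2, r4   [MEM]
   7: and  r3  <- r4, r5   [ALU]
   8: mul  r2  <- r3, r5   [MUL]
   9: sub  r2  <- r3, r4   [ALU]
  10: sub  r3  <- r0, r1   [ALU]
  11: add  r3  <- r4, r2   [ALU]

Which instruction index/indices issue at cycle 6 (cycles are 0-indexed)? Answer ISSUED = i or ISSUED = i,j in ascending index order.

[0] i0&i1  sll.ALU+blt.BR  -- pair
[1] i2  sub.ALU  -- RAW r5
[2] i3  xor.ALU  -- WAW r2
[3] i4  ld.MEM  -- no-port MEM/MEM
[4] i5  ld.MEM  -- no-port MEM/MEM
[5] i6&i7  st.MEM+and.ALU  -- pair
[6] i8  mul.MUL  -- WAW r2
[7] i9&i10  sub.ALU+sub.ALU  -- pair
[8] i11  add.ALU  -- tail

ISSUED = 8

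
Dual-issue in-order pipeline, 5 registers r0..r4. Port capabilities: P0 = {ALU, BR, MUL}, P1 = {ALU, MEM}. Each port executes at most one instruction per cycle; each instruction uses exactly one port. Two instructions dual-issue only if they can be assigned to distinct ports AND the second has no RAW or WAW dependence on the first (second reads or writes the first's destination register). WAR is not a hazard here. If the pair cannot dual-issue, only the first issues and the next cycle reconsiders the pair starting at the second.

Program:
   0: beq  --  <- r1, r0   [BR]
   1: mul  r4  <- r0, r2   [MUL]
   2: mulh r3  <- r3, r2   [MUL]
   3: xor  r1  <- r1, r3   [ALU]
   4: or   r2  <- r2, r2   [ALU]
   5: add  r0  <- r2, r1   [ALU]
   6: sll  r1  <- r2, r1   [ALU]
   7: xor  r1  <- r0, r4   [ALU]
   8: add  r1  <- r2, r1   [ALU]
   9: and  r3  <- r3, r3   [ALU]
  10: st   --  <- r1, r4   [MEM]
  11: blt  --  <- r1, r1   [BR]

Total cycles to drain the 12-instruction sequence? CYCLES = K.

CYCLES = 8

[0] i0  beq  -- no-port BR/MUL
[1] i1  mul  -- no-port MUL/MUL
[2] i2  mulh  -- RAW r3
[3] i3&i4  xor;or  -- 2-wide
[4] i5&i6  add;sll  -- 2-wide
[5] i7  xor  -- RAW+WAW r1
[6] i8&i9  add;and  -- 2-wide
[7] i10&i11  st;blt  -- 2-wide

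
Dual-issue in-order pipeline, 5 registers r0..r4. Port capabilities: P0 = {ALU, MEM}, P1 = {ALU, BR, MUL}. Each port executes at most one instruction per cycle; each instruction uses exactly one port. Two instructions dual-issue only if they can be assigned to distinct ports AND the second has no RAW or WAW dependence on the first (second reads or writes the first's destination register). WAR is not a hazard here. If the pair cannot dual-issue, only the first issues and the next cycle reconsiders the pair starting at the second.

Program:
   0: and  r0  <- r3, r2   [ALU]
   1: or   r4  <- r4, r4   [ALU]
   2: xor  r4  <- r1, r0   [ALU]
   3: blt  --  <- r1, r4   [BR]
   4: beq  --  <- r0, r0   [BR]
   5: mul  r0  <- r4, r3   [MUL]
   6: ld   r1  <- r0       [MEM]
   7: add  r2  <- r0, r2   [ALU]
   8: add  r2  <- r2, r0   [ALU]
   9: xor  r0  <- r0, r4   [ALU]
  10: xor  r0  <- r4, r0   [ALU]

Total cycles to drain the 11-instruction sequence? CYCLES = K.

CYCLES = 8

c0: i0+i1 and.ALU;or.ALU  2-wide
c1: i2 xor.ALU  RAW r4
c2: i3 blt.BR  no-port BR/BR
c3: i4 beq.BR  no-port BR/MUL
c4: i5 mul.MUL  RAW r0
c5: i6+i7 ld.MEM;add.ALU  2-wide
c6: i8+i9 add.ALU;xor.ALU  2-wide
c7: i10 xor.ALU  tail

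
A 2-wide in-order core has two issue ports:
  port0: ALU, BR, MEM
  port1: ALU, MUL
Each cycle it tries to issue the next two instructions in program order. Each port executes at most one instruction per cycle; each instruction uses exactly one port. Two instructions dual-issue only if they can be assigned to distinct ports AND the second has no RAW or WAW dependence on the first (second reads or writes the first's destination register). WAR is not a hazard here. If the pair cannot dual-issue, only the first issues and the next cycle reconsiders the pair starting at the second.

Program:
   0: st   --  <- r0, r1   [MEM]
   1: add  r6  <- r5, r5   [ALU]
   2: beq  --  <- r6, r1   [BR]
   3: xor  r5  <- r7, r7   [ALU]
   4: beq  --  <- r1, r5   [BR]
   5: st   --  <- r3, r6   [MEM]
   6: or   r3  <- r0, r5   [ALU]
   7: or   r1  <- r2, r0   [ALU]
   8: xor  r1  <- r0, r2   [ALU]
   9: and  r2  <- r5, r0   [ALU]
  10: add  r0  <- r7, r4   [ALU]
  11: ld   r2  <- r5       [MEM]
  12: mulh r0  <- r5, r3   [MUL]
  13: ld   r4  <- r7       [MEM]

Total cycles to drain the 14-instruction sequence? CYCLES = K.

CYCLES = 8

0. st;add @i0,i1  | pair
1. beq;xor @i2,i3  | pair
2. beq @i4  | no-port BR/MEM
3. st;or @i5,i6  | pair
4. or @i7  | WAW r1
5. xor;and @i8,i9  | pair
6. add;ld @i10,i11  | pair
7. mulh;ld @i12,i13  | pair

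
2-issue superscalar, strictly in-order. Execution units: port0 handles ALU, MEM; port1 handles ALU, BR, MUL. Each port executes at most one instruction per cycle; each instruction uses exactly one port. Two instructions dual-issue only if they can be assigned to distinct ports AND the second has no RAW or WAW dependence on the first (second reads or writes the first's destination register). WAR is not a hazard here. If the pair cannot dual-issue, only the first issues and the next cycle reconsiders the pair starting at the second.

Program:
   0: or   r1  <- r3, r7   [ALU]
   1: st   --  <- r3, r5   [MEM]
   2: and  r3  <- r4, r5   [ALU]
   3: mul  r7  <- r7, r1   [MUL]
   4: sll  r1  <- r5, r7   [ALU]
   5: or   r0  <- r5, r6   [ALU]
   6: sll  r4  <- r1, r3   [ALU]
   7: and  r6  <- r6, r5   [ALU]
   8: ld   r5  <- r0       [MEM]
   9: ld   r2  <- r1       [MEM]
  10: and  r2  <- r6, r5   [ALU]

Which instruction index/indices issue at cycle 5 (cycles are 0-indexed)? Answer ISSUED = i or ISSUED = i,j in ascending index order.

ISSUED = 9

  cy0 -> i0/i1 (or/st) 2-wide
  cy1 -> i2/i3 (and/mul) 2-wide
  cy2 -> i4/i5 (sll/or) 2-wide
  cy3 -> i6/i7 (sll/and) 2-wide
  cy4 -> i8 (ld) no-port MEM/MEM
  cy5 -> i9 (ld) WAW r2
  cy6 -> i10 (and) tail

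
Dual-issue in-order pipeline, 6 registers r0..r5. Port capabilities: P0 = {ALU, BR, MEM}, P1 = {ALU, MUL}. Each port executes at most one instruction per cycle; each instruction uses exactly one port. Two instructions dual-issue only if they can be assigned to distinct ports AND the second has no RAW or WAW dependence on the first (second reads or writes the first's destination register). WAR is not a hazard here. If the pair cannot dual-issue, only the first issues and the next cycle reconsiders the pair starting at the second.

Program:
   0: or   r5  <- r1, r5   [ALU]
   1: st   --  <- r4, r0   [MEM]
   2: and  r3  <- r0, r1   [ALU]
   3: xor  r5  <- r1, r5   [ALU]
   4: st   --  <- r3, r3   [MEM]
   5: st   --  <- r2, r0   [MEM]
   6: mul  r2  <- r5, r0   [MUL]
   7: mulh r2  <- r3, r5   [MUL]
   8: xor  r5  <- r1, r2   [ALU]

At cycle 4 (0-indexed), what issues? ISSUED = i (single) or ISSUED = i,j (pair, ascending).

[0] i0&i1  or.ALU;st.MEM  -- 2-wide
[1] i2&i3  and.ALU;xor.ALU  -- 2-wide
[2] i4  st.MEM  -- no-port MEM/MEM
[3] i5&i6  st.MEM;mul.MUL  -- 2-wide
[4] i7  mulh.MUL  -- RAW r2
[5] i8  xor.ALU  -- tail

ISSUED = 7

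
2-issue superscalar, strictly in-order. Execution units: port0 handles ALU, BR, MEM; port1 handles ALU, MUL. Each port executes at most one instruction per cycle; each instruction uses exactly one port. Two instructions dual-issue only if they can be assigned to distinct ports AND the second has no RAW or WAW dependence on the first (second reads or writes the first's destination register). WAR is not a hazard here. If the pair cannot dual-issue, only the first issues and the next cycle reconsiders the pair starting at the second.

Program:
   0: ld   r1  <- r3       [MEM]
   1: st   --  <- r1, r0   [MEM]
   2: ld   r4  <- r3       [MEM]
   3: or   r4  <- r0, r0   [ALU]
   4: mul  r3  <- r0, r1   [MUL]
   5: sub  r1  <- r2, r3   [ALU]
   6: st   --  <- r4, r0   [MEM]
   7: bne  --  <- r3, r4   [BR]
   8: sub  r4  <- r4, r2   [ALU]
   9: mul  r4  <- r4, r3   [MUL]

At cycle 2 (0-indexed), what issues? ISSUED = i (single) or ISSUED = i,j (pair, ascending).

ISSUED = 2

c0: i0 ld.MEM  no-port MEM/MEM
c1: i1 st.MEM  no-port MEM/MEM
c2: i2 ld.MEM  WAW r4
c3: i3&i4 or.ALU+mul.MUL  2-wide
c4: i5&i6 sub.ALU+st.MEM  2-wide
c5: i7&i8 bne.BR+sub.ALU  2-wide
c6: i9 mul.MUL  tail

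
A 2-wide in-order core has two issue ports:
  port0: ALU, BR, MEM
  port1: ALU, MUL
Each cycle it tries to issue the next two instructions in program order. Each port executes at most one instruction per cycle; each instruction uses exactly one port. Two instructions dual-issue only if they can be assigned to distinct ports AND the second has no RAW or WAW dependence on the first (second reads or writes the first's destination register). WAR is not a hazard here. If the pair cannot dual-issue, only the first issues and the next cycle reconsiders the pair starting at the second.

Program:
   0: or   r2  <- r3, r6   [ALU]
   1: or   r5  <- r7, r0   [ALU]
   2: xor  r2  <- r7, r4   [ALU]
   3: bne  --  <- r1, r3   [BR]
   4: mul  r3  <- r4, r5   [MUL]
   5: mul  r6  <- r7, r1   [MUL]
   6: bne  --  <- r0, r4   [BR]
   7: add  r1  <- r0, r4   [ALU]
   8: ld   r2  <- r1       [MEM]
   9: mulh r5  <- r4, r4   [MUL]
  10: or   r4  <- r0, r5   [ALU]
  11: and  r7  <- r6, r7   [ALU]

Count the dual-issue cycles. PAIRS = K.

#0 head=0: or+or i0/i1 2-wide
#1 head=2: xor+bne i2/i3 2-wide
#2 head=4: mul i4 no-port MUL/MUL
#3 head=5: mul+bne i5/i6 2-wide
#4 head=7: add i7 RAW r1
#5 head=8: ld+mulh i8/i9 2-wide
#6 head=10: or+and i10/i11 2-wide

PAIRS = 5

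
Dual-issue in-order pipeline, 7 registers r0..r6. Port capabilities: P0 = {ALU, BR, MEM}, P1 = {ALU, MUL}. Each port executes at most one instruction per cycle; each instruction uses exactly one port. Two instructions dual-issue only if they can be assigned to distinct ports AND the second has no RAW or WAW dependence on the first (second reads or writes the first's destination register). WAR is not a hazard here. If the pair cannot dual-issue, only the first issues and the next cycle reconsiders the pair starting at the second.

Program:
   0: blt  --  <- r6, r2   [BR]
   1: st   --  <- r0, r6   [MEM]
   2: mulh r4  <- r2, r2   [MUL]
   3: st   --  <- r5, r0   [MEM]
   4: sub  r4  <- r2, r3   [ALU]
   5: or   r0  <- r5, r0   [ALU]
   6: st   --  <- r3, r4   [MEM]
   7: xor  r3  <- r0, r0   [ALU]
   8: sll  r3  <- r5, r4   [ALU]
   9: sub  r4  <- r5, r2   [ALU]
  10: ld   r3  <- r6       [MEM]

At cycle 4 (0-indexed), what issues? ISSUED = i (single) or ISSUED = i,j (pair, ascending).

ISSUED = 7

c0: i0 blt  no-port BR/MEM
c1: i1,i2 st;mulh  dual
c2: i3,i4 st;sub  dual
c3: i5,i6 or;st  dual
c4: i7 xor  WAW r3
c5: i8,i9 sll;sub  dual
c6: i10 ld  tail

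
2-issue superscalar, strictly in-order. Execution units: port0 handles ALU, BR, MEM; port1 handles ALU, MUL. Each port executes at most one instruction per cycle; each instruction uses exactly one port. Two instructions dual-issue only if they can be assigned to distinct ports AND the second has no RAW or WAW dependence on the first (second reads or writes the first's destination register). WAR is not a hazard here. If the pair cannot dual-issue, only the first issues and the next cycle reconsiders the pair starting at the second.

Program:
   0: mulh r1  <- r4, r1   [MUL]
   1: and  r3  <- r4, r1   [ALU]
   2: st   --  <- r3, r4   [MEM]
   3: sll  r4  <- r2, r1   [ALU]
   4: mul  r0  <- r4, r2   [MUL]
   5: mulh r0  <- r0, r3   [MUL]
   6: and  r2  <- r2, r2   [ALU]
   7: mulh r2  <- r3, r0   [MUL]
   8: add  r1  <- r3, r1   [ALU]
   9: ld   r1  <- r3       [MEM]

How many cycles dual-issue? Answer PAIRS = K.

PAIRS = 3

t=0 i0:mulh.MUL ; RAW r1
t=1 i1:and.ALU ; RAW r3
t=2 i2/i3:st.MEM/sll.ALU ; 2-wide
t=3 i4:mul.MUL ; no-port MUL/MUL
t=4 i5/i6:mulh.MUL/and.ALU ; 2-wide
t=5 i7/i8:mulh.MUL/add.ALU ; 2-wide
t=6 i9:ld.MEM ; tail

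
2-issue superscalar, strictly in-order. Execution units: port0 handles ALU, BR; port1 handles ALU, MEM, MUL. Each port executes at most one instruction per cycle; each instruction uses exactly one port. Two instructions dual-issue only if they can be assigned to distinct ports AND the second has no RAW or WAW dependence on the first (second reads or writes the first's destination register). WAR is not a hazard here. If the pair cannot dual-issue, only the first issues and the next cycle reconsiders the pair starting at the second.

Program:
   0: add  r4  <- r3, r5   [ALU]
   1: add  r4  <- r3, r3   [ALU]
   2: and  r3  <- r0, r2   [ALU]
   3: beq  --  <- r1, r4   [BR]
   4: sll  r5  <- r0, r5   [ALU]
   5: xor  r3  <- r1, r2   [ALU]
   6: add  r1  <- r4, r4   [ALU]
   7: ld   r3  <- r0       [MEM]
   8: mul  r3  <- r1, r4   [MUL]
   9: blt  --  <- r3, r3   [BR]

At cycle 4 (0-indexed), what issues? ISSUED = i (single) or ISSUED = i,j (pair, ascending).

ISSUED = 7

c0: i0 add.ALU  WAW r4
c1: i1+i2 add.ALU+and.ALU  2-wide
c2: i3+i4 beq.BR+sll.ALU  2-wide
c3: i5+i6 xor.ALU+add.ALU  2-wide
c4: i7 ld.MEM  no-port MEM/MUL
c5: i8 mul.MUL  RAW r3
c6: i9 blt.BR  tail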